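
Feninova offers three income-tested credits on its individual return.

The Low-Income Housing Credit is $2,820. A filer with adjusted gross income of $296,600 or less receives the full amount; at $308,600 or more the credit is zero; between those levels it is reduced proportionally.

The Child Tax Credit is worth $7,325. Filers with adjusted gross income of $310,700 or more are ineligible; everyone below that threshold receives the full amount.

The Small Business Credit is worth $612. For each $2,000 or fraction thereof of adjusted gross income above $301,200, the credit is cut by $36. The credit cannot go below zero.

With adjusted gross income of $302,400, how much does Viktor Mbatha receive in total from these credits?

Low-Income Housing Credit: $302,400 is $5,800 into a $12,000 phase-out range, leaving 6,200/12,000 of the credit: $2,820 × 6,200/12,000 = $1,457.
Child Tax Credit: $302,400 is below the $310,700 cutoff, so the full $7,325 applies.
Small Business Credit: income exceeds $301,200 by $1,200, which is 1 full-or-partial $2,000 increment; reduction = 1 × $36 = $36, leaving $576.
Total: $1,457 + $7,325 + $576 = $9,358.

$9,358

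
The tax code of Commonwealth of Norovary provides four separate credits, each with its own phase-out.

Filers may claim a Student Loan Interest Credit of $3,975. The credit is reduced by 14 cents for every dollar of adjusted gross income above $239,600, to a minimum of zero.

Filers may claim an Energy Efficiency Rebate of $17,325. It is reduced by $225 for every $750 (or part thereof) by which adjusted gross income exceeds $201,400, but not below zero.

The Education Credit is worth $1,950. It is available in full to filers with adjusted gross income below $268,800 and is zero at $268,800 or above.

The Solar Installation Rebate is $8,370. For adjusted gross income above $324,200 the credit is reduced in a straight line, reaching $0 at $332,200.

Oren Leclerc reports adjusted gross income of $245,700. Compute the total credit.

$17,266

Student Loan Interest Credit: 14% of the $6,100 excess over $239,600 is $854; credit = $3,975 − $854 = $3,121.
Energy Efficiency Rebate: income exceeds $201,400 by $44,300, which is 60 full-or-partial $750 increments; reduction = 60 × $225 = $13,500, leaving $3,825.
Education Credit: $245,700 is below the $268,800 cutoff, so the full $1,950 applies.
Solar Installation Rebate: $245,700 is at or below the $324,200 threshold, so the full $8,370 applies.
Total: $3,121 + $3,825 + $1,950 + $8,370 = $17,266.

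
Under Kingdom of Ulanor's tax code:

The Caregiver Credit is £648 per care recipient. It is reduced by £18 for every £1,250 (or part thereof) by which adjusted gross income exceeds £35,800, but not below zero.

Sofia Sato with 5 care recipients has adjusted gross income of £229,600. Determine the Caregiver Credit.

£432

Caregiver Credit: base = 5 × £648 = £3,240. income exceeds £35,800 by £193,800, which is 156 full-or-partial £1,250 increments; reduction = 156 × £18 = £2,808, leaving £432.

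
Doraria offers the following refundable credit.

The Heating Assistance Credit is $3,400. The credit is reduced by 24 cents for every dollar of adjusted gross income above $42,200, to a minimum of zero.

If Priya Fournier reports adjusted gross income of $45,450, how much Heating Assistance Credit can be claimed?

$2,620

Heating Assistance Credit: 24% of the $3,250 excess over $42,200 is $780; credit = $3,400 − $780 = $2,620.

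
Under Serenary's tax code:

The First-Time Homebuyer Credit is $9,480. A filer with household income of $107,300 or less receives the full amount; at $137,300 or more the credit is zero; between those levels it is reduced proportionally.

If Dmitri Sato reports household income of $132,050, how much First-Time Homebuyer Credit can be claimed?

First-Time Homebuyer Credit: $132,050 is $24,750 into a $30,000 phase-out range, leaving 5,250/30,000 of the credit: $9,480 × 5,250/30,000 = $1,659.

$1,659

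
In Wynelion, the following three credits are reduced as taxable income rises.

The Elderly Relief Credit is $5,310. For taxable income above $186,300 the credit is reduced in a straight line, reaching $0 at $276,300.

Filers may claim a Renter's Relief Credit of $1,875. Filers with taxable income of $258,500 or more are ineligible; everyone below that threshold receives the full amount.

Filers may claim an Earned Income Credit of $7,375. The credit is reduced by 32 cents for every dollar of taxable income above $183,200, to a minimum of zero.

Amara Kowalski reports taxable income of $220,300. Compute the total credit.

$5,179

Elderly Relief Credit: $220,300 is $34,000 into a $90,000 phase-out range, leaving 56,000/90,000 of the credit: $5,310 × 56,000/90,000 = $3,304.
Renter's Relief Credit: $220,300 is below the $258,500 cutoff, so the full $1,875 applies.
Earned Income Credit: 32% of the $37,100 excess over $183,200 is $11,872 ≥ base, so the credit is $0.
Total: $3,304 + $1,875 + $0 = $5,179.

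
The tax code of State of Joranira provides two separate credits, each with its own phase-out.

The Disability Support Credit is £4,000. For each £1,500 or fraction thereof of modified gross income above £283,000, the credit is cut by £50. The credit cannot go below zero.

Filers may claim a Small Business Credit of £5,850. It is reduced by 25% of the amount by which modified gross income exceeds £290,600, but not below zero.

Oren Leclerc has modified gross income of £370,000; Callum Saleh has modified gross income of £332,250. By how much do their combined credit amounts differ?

Oren (£370,000): Disability Support Credit: income exceeds £283,000 by £87,000, which is 58 full-or-partial £1,500 increments; reduction = 58 × £50 = £2,900, leaving £1,100. Small Business Credit: 25% of the £79,400 excess over £290,600 is £19,850 ≥ base, so the credit is £0. total £1,100 + £0 = £1,100
Callum (£332,250): Disability Support Credit: income exceeds £283,000 by £49,250, which is 33 full-or-partial £1,500 increments; reduction = 33 × £50 = £1,650, leaving £2,350. Small Business Credit: 25% of the £41,650 excess over £290,600 is £10,412.50 ≥ base, so the credit is £0. total £2,350 + £0 = £2,350
Difference: |£1,100 − £2,350| = £1,250.

£1,250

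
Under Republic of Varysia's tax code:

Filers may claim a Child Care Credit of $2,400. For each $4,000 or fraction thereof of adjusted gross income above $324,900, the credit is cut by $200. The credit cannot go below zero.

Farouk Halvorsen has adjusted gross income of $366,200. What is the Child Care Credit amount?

Child Care Credit: income exceeds $324,900 by $41,300, which is 11 full-or-partial $4,000 increments; reduction = 11 × $200 = $2,200, leaving $200.

$200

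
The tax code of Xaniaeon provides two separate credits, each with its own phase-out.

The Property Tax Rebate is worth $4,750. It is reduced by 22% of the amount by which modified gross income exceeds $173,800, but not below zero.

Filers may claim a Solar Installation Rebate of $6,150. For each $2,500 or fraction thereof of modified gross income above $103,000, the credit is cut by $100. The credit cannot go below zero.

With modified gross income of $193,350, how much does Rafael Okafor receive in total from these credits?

$2,899

Property Tax Rebate: 22% of the $19,550 excess over $173,800 is $4,301; credit = $4,750 − $4,301 = $449.
Solar Installation Rebate: income exceeds $103,000 by $90,350, which is 37 full-or-partial $2,500 increments; reduction = 37 × $100 = $3,700, leaving $2,450.
Total: $449 + $2,450 = $2,899.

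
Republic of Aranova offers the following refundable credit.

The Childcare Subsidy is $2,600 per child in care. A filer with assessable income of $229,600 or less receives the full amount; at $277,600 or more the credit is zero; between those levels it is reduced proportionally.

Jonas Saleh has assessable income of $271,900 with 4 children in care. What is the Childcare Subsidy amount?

Childcare Subsidy: base = 4 × $2,600 = $10,400. $271,900 is $42,300 into a $48,000 phase-out range, leaving 5,700/48,000 of the credit: $10,400 × 5,700/48,000 = $1,235.

$1,235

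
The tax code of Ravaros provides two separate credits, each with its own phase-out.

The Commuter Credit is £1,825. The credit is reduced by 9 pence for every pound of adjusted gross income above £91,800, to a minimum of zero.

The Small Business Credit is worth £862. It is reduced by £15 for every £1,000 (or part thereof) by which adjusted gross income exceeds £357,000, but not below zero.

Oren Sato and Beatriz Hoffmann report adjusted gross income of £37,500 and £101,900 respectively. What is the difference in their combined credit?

£909

Oren (£37,500): Commuter Credit: £37,500 is at or below the £91,800 threshold, so the full £1,825 applies. Small Business Credit: £37,500 is at or below the £357,000 threshold, so the full £862 applies. total £1,825 + £862 = £2,687
Beatriz (£101,900): Commuter Credit: 9% of the £10,100 excess over £91,800 is £909; credit = £1,825 − £909 = £916. Small Business Credit: £101,900 is at or below the £357,000 threshold, so the full £862 applies. total £916 + £862 = £1,778
Difference: |£2,687 − £1,778| = £909.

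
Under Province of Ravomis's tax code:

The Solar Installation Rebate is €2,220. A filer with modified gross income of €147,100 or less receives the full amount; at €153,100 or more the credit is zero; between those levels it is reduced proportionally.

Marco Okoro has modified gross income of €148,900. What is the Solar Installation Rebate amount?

€1,554

Solar Installation Rebate: €148,900 is €1,800 into a €6,000 phase-out range, leaving 4,200/6,000 of the credit: €2,220 × 4,200/6,000 = €1,554.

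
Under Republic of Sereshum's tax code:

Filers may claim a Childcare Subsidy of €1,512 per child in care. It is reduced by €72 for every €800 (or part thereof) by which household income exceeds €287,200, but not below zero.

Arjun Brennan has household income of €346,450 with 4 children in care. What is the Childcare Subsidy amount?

€648

Childcare Subsidy: base = 4 × €1,512 = €6,048. income exceeds €287,200 by €59,250, which is 75 full-or-partial €800 increments; reduction = 75 × €72 = €5,400, leaving €648.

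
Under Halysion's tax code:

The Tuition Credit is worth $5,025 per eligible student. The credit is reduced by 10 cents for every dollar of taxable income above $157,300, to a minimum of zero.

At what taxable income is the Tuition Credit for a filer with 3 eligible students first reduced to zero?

Full credit = 3 × $5,025 = $15,075.
The credit falls by 10% of each dollar above $157,300, so it reaches zero when the excess is $15,075 / 10% = $150,750: income = $157,300 + $150,750 = $308,050.

$308,050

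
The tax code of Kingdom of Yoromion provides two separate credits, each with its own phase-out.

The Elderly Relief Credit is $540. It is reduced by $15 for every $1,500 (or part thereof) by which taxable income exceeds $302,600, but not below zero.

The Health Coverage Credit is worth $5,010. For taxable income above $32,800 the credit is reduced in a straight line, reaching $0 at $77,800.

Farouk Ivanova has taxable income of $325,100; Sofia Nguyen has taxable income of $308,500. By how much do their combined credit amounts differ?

$165

Farouk ($325,100): Elderly Relief Credit: income exceeds $302,600 by $22,500, which is 15 full-or-partial $1,500 increments; reduction = 15 × $15 = $225, leaving $315. Health Coverage Credit: $325,100 is at or above $77,800, so the credit is $0. total $315 + $0 = $315
Sofia ($308,500): Elderly Relief Credit: income exceeds $302,600 by $5,900, which is 4 full-or-partial $1,500 increments; reduction = 4 × $15 = $60, leaving $480. Health Coverage Credit: $308,500 is at or above $77,800, so the credit is $0. total $480 + $0 = $480
Difference: |$315 − $480| = $165.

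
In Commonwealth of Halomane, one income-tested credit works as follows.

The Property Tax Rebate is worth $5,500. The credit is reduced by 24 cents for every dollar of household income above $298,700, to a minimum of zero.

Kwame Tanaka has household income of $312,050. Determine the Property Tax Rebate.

$2,296

Property Tax Rebate: 24% of the $13,350 excess over $298,700 is $3,204; credit = $5,500 − $3,204 = $2,296.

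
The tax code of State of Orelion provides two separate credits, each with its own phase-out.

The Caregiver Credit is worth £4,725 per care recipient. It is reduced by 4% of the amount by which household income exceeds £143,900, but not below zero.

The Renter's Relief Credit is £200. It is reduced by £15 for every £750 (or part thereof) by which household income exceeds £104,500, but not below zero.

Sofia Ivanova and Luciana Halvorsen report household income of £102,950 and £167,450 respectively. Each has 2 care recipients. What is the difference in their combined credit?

Sofia (£102,950): Caregiver Credit: base = 2 × £4,725 = £9,450. £102,950 is at or below the £143,900 threshold, so the full £9,450 applies. Renter's Relief Credit: £102,950 is at or below the £104,500 threshold, so the full £200 applies. total £9,450 + £200 = £9,650
Luciana (£167,450): Caregiver Credit: base = 2 × £4,725 = £9,450. 4% of the £23,550 excess over £143,900 is £942; credit = £9,450 − £942 = £8,508. Renter's Relief Credit: income exceeds £104,500 by £62,950 → 84 increments × £15 = £1,260 ≥ base, so the credit is £0. total £8,508 + £0 = £8,508
Difference: |£9,650 − £8,508| = £1,142.

£1,142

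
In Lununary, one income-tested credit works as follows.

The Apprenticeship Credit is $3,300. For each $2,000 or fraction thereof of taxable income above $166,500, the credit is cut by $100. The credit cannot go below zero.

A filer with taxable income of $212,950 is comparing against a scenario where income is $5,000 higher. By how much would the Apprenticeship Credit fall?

At $212,950 — income exceeds $166,500 by $46,450, which is 24 full-or-partial $2,000 increments; reduction = 24 × $100 = $2,400, leaving $900.
At $217,950 — income exceeds $166,500 by $51,450, which is 26 full-or-partial $2,000 increments; reduction = 26 × $100 = $2,600, leaving $700.
Lost: $900 − $700 = $200.

$200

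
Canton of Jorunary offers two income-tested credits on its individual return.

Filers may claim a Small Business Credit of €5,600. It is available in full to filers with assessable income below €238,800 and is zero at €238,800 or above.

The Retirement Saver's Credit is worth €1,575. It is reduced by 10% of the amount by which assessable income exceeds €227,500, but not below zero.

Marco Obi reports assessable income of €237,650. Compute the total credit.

€6,160

Small Business Credit: €237,650 is below the €238,800 cutoff, so the full €5,600 applies.
Retirement Saver's Credit: 10% of the €10,150 excess over €227,500 is €1,015; credit = €1,575 − €1,015 = €560.
Total: €5,600 + €560 = €6,160.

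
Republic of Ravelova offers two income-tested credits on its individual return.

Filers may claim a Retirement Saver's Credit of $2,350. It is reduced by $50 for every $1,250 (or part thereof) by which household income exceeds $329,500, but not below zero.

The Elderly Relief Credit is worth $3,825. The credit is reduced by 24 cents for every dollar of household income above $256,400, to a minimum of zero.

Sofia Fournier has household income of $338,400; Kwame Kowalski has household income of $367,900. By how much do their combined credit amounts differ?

Sofia ($338,400): Retirement Saver's Credit: income exceeds $329,500 by $8,900, which is 8 full-or-partial $1,250 increments; reduction = 8 × $50 = $400, leaving $1,950. Elderly Relief Credit: 24% of the $82,000 excess over $256,400 is $19,680 ≥ base, so the credit is $0. total $1,950 + $0 = $1,950
Kwame ($367,900): Retirement Saver's Credit: income exceeds $329,500 by $38,400, which is 31 full-or-partial $1,250 increments; reduction = 31 × $50 = $1,550, leaving $800. Elderly Relief Credit: 24% of the $111,500 excess over $256,400 is $26,760 ≥ base, so the credit is $0. total $800 + $0 = $800
Difference: |$1,950 − $800| = $1,150.

$1,150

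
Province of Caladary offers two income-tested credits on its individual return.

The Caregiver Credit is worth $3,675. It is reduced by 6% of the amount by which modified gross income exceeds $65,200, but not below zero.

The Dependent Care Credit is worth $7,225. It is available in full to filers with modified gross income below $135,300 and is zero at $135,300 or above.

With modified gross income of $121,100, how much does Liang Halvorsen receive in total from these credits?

$7,546

Caregiver Credit: 6% of the $55,900 excess over $65,200 is $3,354; credit = $3,675 − $3,354 = $321.
Dependent Care Credit: $121,100 is below the $135,300 cutoff, so the full $7,225 applies.
Total: $321 + $7,225 = $7,546.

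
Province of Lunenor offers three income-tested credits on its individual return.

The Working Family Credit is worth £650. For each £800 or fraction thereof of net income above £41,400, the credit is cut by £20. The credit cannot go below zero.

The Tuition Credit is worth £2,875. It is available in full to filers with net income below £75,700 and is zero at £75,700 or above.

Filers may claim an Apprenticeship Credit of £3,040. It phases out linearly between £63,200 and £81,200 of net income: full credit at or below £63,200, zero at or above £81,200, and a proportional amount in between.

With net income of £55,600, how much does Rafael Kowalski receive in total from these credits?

Working Family Credit: income exceeds £41,400 by £14,200, which is 18 full-or-partial £800 increments; reduction = 18 × £20 = £360, leaving £290.
Tuition Credit: £55,600 is below the £75,700 cutoff, so the full £2,875 applies.
Apprenticeship Credit: £55,600 is at or below the £63,200 threshold, so the full £3,040 applies.
Total: £290 + £2,875 + £3,040 = £6,205.

£6,205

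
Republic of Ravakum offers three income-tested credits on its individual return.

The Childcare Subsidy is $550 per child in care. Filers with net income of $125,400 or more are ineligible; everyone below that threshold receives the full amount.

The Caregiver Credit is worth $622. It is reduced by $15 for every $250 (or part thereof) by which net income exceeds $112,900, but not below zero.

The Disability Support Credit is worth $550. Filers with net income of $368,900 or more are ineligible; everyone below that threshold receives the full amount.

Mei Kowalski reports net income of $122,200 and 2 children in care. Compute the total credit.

$1,702

Childcare Subsidy: base = 2 × $550 = $1,100. $122,200 is below the $125,400 cutoff, so the full $1,100 applies.
Caregiver Credit: income exceeds $112,900 by $9,300, which is 38 full-or-partial $250 increments; reduction = 38 × $15 = $570, leaving $52.
Disability Support Credit: $122,200 is below the $368,900 cutoff, so the full $550 applies.
Total: $1,100 + $52 + $550 = $1,702.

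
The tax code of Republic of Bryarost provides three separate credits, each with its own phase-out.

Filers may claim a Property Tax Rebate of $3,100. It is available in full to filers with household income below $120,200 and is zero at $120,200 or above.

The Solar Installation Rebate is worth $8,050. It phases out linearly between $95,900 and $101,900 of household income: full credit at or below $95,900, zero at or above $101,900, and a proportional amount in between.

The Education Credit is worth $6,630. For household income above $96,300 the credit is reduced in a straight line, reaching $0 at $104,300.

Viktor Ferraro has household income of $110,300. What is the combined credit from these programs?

Property Tax Rebate: $110,300 is below the $120,200 cutoff, so the full $3,100 applies.
Solar Installation Rebate: $110,300 is at or above $101,900, so the credit is $0.
Education Credit: $110,300 is at or above $104,300, so the credit is $0.
Total: $3,100 + $0 + $0 = $3,100.

$3,100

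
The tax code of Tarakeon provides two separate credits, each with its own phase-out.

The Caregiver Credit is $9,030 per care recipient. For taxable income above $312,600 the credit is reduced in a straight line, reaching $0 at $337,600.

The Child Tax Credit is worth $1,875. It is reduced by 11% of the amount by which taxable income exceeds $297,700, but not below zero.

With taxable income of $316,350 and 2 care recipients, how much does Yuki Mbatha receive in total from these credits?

Caregiver Credit: base = 2 × $9,030 = $18,060. $316,350 is $3,750 into a $25,000 phase-out range, leaving 21,250/25,000 of the credit: $18,060 × 21,250/25,000 = $15,351.
Child Tax Credit: 11% of the $18,650 excess over $297,700 is $2,051.50 ≥ base, so the credit is $0.
Total: $15,351 + $0 = $15,351.

$15,351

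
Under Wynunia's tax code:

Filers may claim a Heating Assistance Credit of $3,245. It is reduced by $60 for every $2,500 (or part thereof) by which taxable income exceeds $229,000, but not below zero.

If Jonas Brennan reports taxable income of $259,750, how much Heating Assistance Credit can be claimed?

$2,465

Heating Assistance Credit: income exceeds $229,000 by $30,750, which is 13 full-or-partial $2,500 increments; reduction = 13 × $60 = $780, leaving $2,465.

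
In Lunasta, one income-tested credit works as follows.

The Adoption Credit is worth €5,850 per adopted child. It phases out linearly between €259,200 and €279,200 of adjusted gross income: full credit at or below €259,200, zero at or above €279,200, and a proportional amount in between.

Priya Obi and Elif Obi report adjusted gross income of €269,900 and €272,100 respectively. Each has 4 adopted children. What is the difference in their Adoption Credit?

€2,574

Priya (€269,900): Adoption Credit: base = 4 × €5,850 = €23,400. €269,900 is €10,700 into a €20,000 phase-out range, leaving 9,300/20,000 of the credit: €23,400 × 9,300/20,000 = €10,881.
Elif (€272,100): Adoption Credit: base = 4 × €5,850 = €23,400. €272,100 is €12,900 into a €20,000 phase-out range, leaving 7,100/20,000 of the credit: €23,400 × 7,100/20,000 = €8,307.
Difference: |€10,881 − €8,307| = €2,574.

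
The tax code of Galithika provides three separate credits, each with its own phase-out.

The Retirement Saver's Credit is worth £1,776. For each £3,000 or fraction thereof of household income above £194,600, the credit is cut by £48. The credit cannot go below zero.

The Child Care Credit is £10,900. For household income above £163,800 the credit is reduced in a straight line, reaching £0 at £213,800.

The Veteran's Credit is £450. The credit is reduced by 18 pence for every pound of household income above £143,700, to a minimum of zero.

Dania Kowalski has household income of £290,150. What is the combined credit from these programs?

Retirement Saver's Credit: income exceeds £194,600 by £95,550, which is 32 full-or-partial £3,000 increments; reduction = 32 × £48 = £1,536, leaving £240.
Child Care Credit: £290,150 is at or above £213,800, so the credit is £0.
Veteran's Credit: 18% of the £146,450 excess over £143,700 is £26,361 ≥ base, so the credit is £0.
Total: £240 + £0 + £0 = £240.

£240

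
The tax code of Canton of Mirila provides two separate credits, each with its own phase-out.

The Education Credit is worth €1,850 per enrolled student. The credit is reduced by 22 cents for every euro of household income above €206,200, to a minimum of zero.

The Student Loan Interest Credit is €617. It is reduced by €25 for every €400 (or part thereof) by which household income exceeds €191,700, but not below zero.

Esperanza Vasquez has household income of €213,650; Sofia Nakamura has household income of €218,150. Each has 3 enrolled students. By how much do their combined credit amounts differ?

Esperanza (€213,650): Education Credit: base = 3 × €1,850 = €5,550. 22% of the €7,450 excess over €206,200 is €1,639; credit = €5,550 − €1,639 = €3,911. Student Loan Interest Credit: income exceeds €191,700 by €21,950 → 55 increments × €25 = €1,375 ≥ base, so the credit is €0. total €3,911 + €0 = €3,911
Sofia (€218,150): Education Credit: base = 3 × €1,850 = €5,550. 22% of the €11,950 excess over €206,200 is €2,629; credit = €5,550 − €2,629 = €2,921. Student Loan Interest Credit: income exceeds €191,700 by €26,450 → 67 increments × €25 = €1,675 ≥ base, so the credit is €0. total €2,921 + €0 = €2,921
Difference: |€3,911 − €2,921| = €990.

€990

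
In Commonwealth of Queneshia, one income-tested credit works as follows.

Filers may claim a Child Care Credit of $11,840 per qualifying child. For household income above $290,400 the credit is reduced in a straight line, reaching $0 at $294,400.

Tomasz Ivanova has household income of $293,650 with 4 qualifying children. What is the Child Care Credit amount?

Child Care Credit: base = 4 × $11,840 = $47,360. $293,650 is $3,250 into a $4,000 phase-out range, leaving 750/4,000 of the credit: $47,360 × 750/4,000 = $8,880.

$8,880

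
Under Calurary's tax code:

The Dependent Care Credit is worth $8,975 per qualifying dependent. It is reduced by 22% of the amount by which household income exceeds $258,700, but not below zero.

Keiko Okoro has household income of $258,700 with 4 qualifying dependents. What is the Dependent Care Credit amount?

$35,900

Dependent Care Credit: base = 4 × $8,975 = $35,900. $258,700 is at or below the $258,700 threshold, so the full $35,900 applies.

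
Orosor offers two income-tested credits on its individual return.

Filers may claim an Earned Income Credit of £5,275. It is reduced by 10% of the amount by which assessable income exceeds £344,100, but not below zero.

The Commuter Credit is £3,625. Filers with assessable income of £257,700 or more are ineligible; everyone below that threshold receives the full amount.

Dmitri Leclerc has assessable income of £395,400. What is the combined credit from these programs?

Earned Income Credit: 10% of the £51,300 excess over £344,100 is £5,130; credit = £5,275 − £5,130 = £145.
Commuter Credit: £395,400 meets or exceeds the £257,700 cutoff, so the credit is £0.
Total: £145 + £0 = £145.

£145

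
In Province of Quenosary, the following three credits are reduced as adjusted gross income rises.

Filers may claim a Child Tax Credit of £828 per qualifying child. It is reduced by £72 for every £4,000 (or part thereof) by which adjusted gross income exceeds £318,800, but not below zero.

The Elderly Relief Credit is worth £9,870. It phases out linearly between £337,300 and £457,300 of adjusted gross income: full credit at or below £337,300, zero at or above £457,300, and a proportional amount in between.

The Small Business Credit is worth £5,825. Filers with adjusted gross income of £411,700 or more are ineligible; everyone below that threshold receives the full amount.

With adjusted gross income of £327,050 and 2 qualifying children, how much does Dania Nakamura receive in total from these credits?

Child Tax Credit: base = 2 × £828 = £1,656. income exceeds £318,800 by £8,250, which is 3 full-or-partial £4,000 increments; reduction = 3 × £72 = £216, leaving £1,440.
Elderly Relief Credit: £327,050 is at or below the £337,300 threshold, so the full £9,870 applies.
Small Business Credit: £327,050 is below the £411,700 cutoff, so the full £5,825 applies.
Total: £1,440 + £9,870 + £5,825 = £17,135.

£17,135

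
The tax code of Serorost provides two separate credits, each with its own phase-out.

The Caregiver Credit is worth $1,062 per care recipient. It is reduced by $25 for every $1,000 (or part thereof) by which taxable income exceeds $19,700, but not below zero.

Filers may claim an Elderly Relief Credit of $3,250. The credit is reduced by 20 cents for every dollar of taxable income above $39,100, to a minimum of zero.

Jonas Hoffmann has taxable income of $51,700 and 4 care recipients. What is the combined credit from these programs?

Caregiver Credit: base = 4 × $1,062 = $4,248. income exceeds $19,700 by $32,000, which is 32 full-or-partial $1,000 increments; reduction = 32 × $25 = $800, leaving $3,448.
Elderly Relief Credit: 20% of the $12,600 excess over $39,100 is $2,520; credit = $3,250 − $2,520 = $730.
Total: $3,448 + $730 = $4,178.

$4,178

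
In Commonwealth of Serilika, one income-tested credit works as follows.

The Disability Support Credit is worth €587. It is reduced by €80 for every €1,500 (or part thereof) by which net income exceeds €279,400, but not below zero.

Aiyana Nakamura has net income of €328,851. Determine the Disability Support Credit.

€0

Disability Support Credit: income exceeds €279,400 by €49,451 → 33 increments × €80 = €2,640 ≥ base, so the credit is €0.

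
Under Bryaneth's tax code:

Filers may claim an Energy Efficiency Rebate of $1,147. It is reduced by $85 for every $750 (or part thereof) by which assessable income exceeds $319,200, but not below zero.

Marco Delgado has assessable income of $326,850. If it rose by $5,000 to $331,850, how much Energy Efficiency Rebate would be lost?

$212

At $326,850 — income exceeds $319,200 by $7,650, which is 11 full-or-partial $750 increments; reduction = 11 × $85 = $935, leaving $212.
At $331,850 — income exceeds $319,200 by $12,650 → 17 increments × $85 = $1,445 ≥ base, so the credit is $0.
Lost: $212 − $0 = $212.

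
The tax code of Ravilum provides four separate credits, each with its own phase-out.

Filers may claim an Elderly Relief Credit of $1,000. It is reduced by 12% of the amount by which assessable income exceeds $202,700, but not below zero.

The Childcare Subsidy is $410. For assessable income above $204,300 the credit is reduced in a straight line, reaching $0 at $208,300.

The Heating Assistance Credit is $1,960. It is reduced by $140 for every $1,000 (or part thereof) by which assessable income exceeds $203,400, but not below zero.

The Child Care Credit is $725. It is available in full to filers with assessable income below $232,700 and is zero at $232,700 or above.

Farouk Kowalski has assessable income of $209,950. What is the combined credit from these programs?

$1,835

Elderly Relief Credit: 12% of the $7,250 excess over $202,700 is $870; credit = $1,000 − $870 = $130.
Childcare Subsidy: $209,950 is at or above $208,300, so the credit is $0.
Heating Assistance Credit: income exceeds $203,400 by $6,550, which is 7 full-or-partial $1,000 increments; reduction = 7 × $140 = $980, leaving $980.
Child Care Credit: $209,950 is below the $232,700 cutoff, so the full $725 applies.
Total: $130 + $0 + $980 + $725 = $1,835.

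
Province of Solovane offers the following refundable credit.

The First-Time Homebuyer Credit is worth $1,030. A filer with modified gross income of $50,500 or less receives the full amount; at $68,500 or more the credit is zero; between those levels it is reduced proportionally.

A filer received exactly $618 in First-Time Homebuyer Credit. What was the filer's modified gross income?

$57,700

$618 is 618/1,030 of the full $1,030, so 412/1,030 of the $18,000 range has been used: income = $50,500 + $18,000 × 412/1,030 = $57,700.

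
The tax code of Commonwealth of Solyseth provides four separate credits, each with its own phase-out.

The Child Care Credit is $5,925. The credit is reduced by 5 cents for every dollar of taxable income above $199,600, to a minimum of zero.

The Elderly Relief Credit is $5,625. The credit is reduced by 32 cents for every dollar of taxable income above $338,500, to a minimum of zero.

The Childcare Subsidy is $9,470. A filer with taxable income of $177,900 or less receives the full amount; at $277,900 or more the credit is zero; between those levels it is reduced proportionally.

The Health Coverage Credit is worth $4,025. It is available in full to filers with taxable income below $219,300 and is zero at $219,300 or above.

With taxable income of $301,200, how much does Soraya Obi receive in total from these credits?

Child Care Credit: 5% of the $101,600 excess over $199,600 is $5,080; credit = $5,925 − $5,080 = $845.
Elderly Relief Credit: $301,200 is at or below the $338,500 threshold, so the full $5,625 applies.
Childcare Subsidy: $301,200 is at or above $277,900, so the credit is $0.
Health Coverage Credit: $301,200 meets or exceeds the $219,300 cutoff, so the credit is $0.
Total: $845 + $5,625 + $0 + $0 = $6,470.

$6,470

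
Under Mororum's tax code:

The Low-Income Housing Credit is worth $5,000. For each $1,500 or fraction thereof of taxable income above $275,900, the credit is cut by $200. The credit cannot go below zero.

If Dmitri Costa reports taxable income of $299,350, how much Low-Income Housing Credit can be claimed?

$1,800

Low-Income Housing Credit: income exceeds $275,900 by $23,450, which is 16 full-or-partial $1,500 increments; reduction = 16 × $200 = $3,200, leaving $1,800.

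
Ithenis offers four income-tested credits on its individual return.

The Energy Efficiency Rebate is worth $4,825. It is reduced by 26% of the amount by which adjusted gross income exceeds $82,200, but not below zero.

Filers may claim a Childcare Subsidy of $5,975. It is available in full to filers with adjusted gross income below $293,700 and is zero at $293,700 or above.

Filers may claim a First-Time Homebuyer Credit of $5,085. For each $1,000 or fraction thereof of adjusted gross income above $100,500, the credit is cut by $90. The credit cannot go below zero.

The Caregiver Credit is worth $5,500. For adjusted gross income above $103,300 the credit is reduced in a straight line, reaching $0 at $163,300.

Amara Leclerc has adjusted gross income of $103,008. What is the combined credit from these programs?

$16,290

Energy Efficiency Rebate: 26% of the $20,808 excess over $82,200 is $5,410.08 ≥ base, so the credit is $0.
Childcare Subsidy: $103,008 is below the $293,700 cutoff, so the full $5,975 applies.
First-Time Homebuyer Credit: income exceeds $100,500 by $2,508, which is 3 full-or-partial $1,000 increments; reduction = 3 × $90 = $270, leaving $4,815.
Caregiver Credit: $103,008 is at or below the $103,300 threshold, so the full $5,500 applies.
Total: $0 + $5,975 + $4,815 + $5,500 = $16,290.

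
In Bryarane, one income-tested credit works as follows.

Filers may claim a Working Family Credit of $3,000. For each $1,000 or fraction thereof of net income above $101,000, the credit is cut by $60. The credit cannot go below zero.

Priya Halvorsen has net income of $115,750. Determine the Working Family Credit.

Working Family Credit: income exceeds $101,000 by $14,750, which is 15 full-or-partial $1,000 increments; reduction = 15 × $60 = $900, leaving $2,100.

$2,100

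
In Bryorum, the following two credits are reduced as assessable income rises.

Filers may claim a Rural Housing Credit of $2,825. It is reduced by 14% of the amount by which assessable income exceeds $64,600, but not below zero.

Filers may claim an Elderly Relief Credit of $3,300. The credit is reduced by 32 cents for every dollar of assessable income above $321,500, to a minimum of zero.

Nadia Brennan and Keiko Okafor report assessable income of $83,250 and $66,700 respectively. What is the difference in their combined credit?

$2,317

Nadia ($83,250): Rural Housing Credit: 14% of the $18,650 excess over $64,600 is $2,611; credit = $2,825 − $2,611 = $214. Elderly Relief Credit: $83,250 is at or below the $321,500 threshold, so the full $3,300 applies. total $214 + $3,300 = $3,514
Keiko ($66,700): Rural Housing Credit: 14% of the $2,100 excess over $64,600 is $294; credit = $2,825 − $294 = $2,531. Elderly Relief Credit: $66,700 is at or below the $321,500 threshold, so the full $3,300 applies. total $2,531 + $3,300 = $5,831
Difference: |$3,514 − $5,831| = $2,317.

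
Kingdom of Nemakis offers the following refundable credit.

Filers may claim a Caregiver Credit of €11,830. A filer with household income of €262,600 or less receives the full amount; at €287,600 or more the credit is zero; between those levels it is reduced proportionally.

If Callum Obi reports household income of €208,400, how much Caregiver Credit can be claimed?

€11,830

Caregiver Credit: €208,400 is at or below the €262,600 threshold, so the full €11,830 applies.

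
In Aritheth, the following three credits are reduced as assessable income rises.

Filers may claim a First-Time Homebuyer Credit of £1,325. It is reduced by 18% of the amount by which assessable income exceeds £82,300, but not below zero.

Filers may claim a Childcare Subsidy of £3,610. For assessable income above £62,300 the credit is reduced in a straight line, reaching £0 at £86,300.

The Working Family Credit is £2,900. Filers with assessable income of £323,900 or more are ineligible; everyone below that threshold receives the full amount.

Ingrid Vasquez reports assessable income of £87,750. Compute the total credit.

First-Time Homebuyer Credit: 18% of the £5,450 excess over £82,300 is £981; credit = £1,325 − £981 = £344.
Childcare Subsidy: £87,750 is at or above £86,300, so the credit is £0.
Working Family Credit: £87,750 is below the £323,900 cutoff, so the full £2,900 applies.
Total: £344 + £0 + £2,900 = £3,244.

£3,244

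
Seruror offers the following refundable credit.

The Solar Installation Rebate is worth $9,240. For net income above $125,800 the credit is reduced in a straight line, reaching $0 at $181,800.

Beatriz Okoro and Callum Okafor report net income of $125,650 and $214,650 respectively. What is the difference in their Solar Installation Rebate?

Beatriz ($125,650): Solar Installation Rebate: $125,650 is at or below the $125,800 threshold, so the full $9,240 applies.
Callum ($214,650): Solar Installation Rebate: $214,650 is at or above $181,800, so the credit is $0.
Difference: |$9,240 − $0| = $9,240.

$9,240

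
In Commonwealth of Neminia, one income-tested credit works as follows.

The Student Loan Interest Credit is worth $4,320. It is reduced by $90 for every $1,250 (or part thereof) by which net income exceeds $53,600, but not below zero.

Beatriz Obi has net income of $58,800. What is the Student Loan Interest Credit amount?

$3,870

Student Loan Interest Credit: income exceeds $53,600 by $5,200, which is 5 full-or-partial $1,250 increments; reduction = 5 × $90 = $450, leaving $3,870.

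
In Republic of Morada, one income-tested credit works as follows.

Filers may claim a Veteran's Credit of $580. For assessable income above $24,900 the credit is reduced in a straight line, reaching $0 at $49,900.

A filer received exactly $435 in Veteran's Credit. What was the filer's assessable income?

$31,150

$435 is 435/580 of the full $580, so 145/580 of the $25,000 range has been used: income = $24,900 + $25,000 × 145/580 = $31,150.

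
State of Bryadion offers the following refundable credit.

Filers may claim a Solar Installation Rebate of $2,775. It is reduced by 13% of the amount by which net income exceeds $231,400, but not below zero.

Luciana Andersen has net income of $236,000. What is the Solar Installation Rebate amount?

Solar Installation Rebate: 13% of the $4,600 excess over $231,400 is $598; credit = $2,775 − $598 = $2,177.

$2,177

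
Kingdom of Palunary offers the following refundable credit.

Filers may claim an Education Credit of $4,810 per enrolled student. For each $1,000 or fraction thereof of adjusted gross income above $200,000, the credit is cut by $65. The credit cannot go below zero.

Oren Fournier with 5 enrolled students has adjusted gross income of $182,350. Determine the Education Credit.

$24,050

Education Credit: base = 5 × $4,810 = $24,050. $182,350 is at or below the $200,000 threshold, so the full $24,050 applies.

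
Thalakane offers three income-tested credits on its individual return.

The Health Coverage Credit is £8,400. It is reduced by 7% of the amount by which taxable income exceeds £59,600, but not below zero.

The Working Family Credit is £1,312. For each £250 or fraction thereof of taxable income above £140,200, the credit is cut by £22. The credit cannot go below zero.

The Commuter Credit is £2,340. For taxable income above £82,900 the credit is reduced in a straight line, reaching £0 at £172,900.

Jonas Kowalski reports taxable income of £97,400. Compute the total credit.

£9,029

Health Coverage Credit: 7% of the £37,800 excess over £59,600 is £2,646; credit = £8,400 − £2,646 = £5,754.
Working Family Credit: £97,400 is at or below the £140,200 threshold, so the full £1,312 applies.
Commuter Credit: £97,400 is £14,500 into a £90,000 phase-out range, leaving 75,500/90,000 of the credit: £2,340 × 75,500/90,000 = £1,963.
Total: £5,754 + £1,312 + £1,963 = £9,029.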